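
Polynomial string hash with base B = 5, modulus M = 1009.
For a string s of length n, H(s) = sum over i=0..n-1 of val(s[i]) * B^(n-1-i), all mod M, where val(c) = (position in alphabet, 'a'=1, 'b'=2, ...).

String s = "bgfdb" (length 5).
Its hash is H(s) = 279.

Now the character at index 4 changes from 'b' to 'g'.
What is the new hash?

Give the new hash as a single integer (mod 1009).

Answer: 284

Derivation:
val('b') = 2, val('g') = 7
Position k = 4, exponent = n-1-k = 0
B^0 mod M = 5^0 mod 1009 = 1
Delta = (7 - 2) * 1 mod 1009 = 5
New hash = (279 + 5) mod 1009 = 284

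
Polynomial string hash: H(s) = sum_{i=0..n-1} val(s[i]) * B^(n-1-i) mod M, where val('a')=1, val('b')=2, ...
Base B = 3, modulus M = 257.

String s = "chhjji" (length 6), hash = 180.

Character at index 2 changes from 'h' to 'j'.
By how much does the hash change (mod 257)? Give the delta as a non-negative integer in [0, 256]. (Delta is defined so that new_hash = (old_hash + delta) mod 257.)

Answer: 54

Derivation:
Delta formula: (val(new) - val(old)) * B^(n-1-k) mod M
  val('j') - val('h') = 10 - 8 = 2
  B^(n-1-k) = 3^3 mod 257 = 27
  Delta = 2 * 27 mod 257 = 54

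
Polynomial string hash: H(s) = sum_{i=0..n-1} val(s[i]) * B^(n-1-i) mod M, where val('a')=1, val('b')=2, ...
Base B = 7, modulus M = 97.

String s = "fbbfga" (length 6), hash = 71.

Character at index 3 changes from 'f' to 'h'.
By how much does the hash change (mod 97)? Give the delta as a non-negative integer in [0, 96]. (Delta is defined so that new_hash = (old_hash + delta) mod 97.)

Answer: 1

Derivation:
Delta formula: (val(new) - val(old)) * B^(n-1-k) mod M
  val('h') - val('f') = 8 - 6 = 2
  B^(n-1-k) = 7^2 mod 97 = 49
  Delta = 2 * 49 mod 97 = 1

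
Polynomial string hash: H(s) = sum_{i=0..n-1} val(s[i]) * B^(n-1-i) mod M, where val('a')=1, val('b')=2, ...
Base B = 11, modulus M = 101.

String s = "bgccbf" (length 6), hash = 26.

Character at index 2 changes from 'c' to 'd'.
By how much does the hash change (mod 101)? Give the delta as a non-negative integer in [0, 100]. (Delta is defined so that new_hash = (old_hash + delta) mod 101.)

Delta formula: (val(new) - val(old)) * B^(n-1-k) mod M
  val('d') - val('c') = 4 - 3 = 1
  B^(n-1-k) = 11^3 mod 101 = 18
  Delta = 1 * 18 mod 101 = 18

Answer: 18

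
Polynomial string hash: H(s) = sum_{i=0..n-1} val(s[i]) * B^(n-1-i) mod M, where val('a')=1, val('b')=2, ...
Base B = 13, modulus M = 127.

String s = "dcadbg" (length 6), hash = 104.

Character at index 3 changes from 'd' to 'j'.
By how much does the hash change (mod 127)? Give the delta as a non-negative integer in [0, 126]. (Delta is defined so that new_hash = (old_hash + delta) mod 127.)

Delta formula: (val(new) - val(old)) * B^(n-1-k) mod M
  val('j') - val('d') = 10 - 4 = 6
  B^(n-1-k) = 13^2 mod 127 = 42
  Delta = 6 * 42 mod 127 = 125

Answer: 125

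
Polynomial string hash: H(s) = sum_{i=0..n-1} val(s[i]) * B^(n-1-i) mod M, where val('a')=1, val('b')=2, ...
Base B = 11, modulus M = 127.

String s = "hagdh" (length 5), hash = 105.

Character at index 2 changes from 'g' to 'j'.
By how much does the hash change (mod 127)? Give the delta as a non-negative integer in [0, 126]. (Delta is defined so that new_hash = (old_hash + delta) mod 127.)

Delta formula: (val(new) - val(old)) * B^(n-1-k) mod M
  val('j') - val('g') = 10 - 7 = 3
  B^(n-1-k) = 11^2 mod 127 = 121
  Delta = 3 * 121 mod 127 = 109

Answer: 109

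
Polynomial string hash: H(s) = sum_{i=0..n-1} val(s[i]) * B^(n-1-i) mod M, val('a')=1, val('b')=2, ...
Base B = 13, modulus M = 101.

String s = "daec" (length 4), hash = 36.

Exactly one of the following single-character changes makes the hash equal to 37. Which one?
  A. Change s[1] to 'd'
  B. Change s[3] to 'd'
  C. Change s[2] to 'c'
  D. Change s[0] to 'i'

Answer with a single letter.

Option A: s[1]='a'->'d', delta=(4-1)*13^2 mod 101 = 2, hash=36+2 mod 101 = 38
Option B: s[3]='c'->'d', delta=(4-3)*13^0 mod 101 = 1, hash=36+1 mod 101 = 37 <-- target
Option C: s[2]='e'->'c', delta=(3-5)*13^1 mod 101 = 75, hash=36+75 mod 101 = 10
Option D: s[0]='d'->'i', delta=(9-4)*13^3 mod 101 = 77, hash=36+77 mod 101 = 12

Answer: B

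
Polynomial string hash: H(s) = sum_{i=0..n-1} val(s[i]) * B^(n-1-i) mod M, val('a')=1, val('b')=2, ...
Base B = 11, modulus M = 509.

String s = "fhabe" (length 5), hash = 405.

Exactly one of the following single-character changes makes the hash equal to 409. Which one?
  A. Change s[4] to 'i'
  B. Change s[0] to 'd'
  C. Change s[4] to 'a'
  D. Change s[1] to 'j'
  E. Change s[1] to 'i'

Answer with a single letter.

Answer: A

Derivation:
Option A: s[4]='e'->'i', delta=(9-5)*11^0 mod 509 = 4, hash=405+4 mod 509 = 409 <-- target
Option B: s[0]='f'->'d', delta=(4-6)*11^4 mod 509 = 240, hash=405+240 mod 509 = 136
Option C: s[4]='e'->'a', delta=(1-5)*11^0 mod 509 = 505, hash=405+505 mod 509 = 401
Option D: s[1]='h'->'j', delta=(10-8)*11^3 mod 509 = 117, hash=405+117 mod 509 = 13
Option E: s[1]='h'->'i', delta=(9-8)*11^3 mod 509 = 313, hash=405+313 mod 509 = 209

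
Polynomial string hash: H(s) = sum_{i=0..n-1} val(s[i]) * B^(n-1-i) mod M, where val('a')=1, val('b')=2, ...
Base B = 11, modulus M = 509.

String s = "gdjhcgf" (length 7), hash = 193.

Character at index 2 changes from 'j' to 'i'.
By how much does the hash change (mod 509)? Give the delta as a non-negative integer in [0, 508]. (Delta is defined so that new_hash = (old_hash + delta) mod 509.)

Delta formula: (val(new) - val(old)) * B^(n-1-k) mod M
  val('i') - val('j') = 9 - 10 = -1
  B^(n-1-k) = 11^4 mod 509 = 389
  Delta = -1 * 389 mod 509 = 120

Answer: 120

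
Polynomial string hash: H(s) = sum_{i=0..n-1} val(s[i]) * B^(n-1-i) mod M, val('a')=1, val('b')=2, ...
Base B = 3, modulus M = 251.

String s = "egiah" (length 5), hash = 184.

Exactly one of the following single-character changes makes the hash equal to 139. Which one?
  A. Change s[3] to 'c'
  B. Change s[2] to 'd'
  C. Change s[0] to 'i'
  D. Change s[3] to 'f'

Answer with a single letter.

Option A: s[3]='a'->'c', delta=(3-1)*3^1 mod 251 = 6, hash=184+6 mod 251 = 190
Option B: s[2]='i'->'d', delta=(4-9)*3^2 mod 251 = 206, hash=184+206 mod 251 = 139 <-- target
Option C: s[0]='e'->'i', delta=(9-5)*3^4 mod 251 = 73, hash=184+73 mod 251 = 6
Option D: s[3]='a'->'f', delta=(6-1)*3^1 mod 251 = 15, hash=184+15 mod 251 = 199

Answer: B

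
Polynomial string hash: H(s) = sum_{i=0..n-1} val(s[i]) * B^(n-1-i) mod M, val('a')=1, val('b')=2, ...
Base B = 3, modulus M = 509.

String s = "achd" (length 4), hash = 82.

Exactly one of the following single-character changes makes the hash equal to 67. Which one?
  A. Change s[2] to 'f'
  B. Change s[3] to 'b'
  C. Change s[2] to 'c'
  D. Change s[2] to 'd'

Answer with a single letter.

Answer: C

Derivation:
Option A: s[2]='h'->'f', delta=(6-8)*3^1 mod 509 = 503, hash=82+503 mod 509 = 76
Option B: s[3]='d'->'b', delta=(2-4)*3^0 mod 509 = 507, hash=82+507 mod 509 = 80
Option C: s[2]='h'->'c', delta=(3-8)*3^1 mod 509 = 494, hash=82+494 mod 509 = 67 <-- target
Option D: s[2]='h'->'d', delta=(4-8)*3^1 mod 509 = 497, hash=82+497 mod 509 = 70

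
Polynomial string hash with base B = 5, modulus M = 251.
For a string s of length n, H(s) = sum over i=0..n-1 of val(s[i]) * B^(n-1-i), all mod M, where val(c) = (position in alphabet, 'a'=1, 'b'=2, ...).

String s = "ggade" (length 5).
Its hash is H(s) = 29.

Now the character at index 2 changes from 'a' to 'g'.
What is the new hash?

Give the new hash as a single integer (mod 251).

val('a') = 1, val('g') = 7
Position k = 2, exponent = n-1-k = 2
B^2 mod M = 5^2 mod 251 = 25
Delta = (7 - 1) * 25 mod 251 = 150
New hash = (29 + 150) mod 251 = 179

Answer: 179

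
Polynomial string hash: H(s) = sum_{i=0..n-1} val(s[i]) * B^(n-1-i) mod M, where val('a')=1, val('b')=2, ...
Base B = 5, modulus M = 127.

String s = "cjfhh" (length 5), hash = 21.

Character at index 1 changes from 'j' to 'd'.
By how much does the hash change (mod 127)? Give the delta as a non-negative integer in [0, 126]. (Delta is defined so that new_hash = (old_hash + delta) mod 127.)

Delta formula: (val(new) - val(old)) * B^(n-1-k) mod M
  val('d') - val('j') = 4 - 10 = -6
  B^(n-1-k) = 5^3 mod 127 = 125
  Delta = -6 * 125 mod 127 = 12

Answer: 12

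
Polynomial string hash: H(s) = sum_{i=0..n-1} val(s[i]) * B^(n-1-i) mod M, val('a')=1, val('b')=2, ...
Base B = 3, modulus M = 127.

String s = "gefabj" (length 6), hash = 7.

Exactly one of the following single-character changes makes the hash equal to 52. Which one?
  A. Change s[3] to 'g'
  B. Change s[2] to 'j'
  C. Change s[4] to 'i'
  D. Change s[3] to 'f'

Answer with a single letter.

Answer: D

Derivation:
Option A: s[3]='a'->'g', delta=(7-1)*3^2 mod 127 = 54, hash=7+54 mod 127 = 61
Option B: s[2]='f'->'j', delta=(10-6)*3^3 mod 127 = 108, hash=7+108 mod 127 = 115
Option C: s[4]='b'->'i', delta=(9-2)*3^1 mod 127 = 21, hash=7+21 mod 127 = 28
Option D: s[3]='a'->'f', delta=(6-1)*3^2 mod 127 = 45, hash=7+45 mod 127 = 52 <-- target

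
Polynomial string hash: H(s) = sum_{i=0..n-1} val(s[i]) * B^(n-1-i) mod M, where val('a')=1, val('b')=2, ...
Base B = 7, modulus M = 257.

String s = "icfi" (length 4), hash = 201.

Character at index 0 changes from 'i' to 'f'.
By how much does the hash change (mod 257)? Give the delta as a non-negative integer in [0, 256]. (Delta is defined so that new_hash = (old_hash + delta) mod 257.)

Answer: 256

Derivation:
Delta formula: (val(new) - val(old)) * B^(n-1-k) mod M
  val('f') - val('i') = 6 - 9 = -3
  B^(n-1-k) = 7^3 mod 257 = 86
  Delta = -3 * 86 mod 257 = 256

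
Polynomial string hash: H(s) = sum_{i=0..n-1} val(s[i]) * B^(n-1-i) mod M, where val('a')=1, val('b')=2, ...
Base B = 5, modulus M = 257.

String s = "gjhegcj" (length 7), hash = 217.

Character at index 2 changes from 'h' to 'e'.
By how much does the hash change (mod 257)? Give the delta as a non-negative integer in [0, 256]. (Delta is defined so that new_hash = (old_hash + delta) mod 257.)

Answer: 181

Derivation:
Delta formula: (val(new) - val(old)) * B^(n-1-k) mod M
  val('e') - val('h') = 5 - 8 = -3
  B^(n-1-k) = 5^4 mod 257 = 111
  Delta = -3 * 111 mod 257 = 181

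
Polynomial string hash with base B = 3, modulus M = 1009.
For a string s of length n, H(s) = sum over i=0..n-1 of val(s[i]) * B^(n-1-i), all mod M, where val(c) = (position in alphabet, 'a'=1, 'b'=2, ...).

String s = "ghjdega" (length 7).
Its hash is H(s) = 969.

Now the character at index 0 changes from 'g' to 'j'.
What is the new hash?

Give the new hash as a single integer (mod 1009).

Answer: 129

Derivation:
val('g') = 7, val('j') = 10
Position k = 0, exponent = n-1-k = 6
B^6 mod M = 3^6 mod 1009 = 729
Delta = (10 - 7) * 729 mod 1009 = 169
New hash = (969 + 169) mod 1009 = 129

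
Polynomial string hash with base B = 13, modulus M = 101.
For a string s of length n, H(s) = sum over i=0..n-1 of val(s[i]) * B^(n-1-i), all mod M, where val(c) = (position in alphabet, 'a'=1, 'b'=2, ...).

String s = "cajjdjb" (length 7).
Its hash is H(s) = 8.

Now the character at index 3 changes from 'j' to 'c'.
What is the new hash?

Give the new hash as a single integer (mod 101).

Answer: 82

Derivation:
val('j') = 10, val('c') = 3
Position k = 3, exponent = n-1-k = 3
B^3 mod M = 13^3 mod 101 = 76
Delta = (3 - 10) * 76 mod 101 = 74
New hash = (8 + 74) mod 101 = 82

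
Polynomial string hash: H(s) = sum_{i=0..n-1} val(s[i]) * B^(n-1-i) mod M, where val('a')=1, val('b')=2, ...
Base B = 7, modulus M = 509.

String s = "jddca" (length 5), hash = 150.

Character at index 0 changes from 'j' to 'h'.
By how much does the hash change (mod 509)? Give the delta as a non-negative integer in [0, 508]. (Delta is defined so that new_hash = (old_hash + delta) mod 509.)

Delta formula: (val(new) - val(old)) * B^(n-1-k) mod M
  val('h') - val('j') = 8 - 10 = -2
  B^(n-1-k) = 7^4 mod 509 = 365
  Delta = -2 * 365 mod 509 = 288

Answer: 288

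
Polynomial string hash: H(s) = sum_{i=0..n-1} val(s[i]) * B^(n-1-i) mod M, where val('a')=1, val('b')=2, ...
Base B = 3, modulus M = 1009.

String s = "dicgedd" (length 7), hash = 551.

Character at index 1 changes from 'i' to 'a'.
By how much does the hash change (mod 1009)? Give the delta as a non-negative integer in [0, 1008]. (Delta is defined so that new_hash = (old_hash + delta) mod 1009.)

Answer: 74

Derivation:
Delta formula: (val(new) - val(old)) * B^(n-1-k) mod M
  val('a') - val('i') = 1 - 9 = -8
  B^(n-1-k) = 3^5 mod 1009 = 243
  Delta = -8 * 243 mod 1009 = 74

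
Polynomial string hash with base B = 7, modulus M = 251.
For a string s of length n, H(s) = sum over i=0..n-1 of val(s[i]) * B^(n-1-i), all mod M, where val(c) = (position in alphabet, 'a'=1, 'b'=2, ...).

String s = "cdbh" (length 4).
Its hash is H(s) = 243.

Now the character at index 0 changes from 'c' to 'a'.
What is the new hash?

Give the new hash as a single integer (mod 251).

val('c') = 3, val('a') = 1
Position k = 0, exponent = n-1-k = 3
B^3 mod M = 7^3 mod 251 = 92
Delta = (1 - 3) * 92 mod 251 = 67
New hash = (243 + 67) mod 251 = 59

Answer: 59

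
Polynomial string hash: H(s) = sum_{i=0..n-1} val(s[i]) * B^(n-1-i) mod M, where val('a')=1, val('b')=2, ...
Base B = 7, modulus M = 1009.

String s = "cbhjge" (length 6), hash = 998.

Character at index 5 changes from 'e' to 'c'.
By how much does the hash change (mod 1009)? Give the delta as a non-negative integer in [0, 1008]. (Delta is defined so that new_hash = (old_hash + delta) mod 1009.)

Answer: 1007

Derivation:
Delta formula: (val(new) - val(old)) * B^(n-1-k) mod M
  val('c') - val('e') = 3 - 5 = -2
  B^(n-1-k) = 7^0 mod 1009 = 1
  Delta = -2 * 1 mod 1009 = 1007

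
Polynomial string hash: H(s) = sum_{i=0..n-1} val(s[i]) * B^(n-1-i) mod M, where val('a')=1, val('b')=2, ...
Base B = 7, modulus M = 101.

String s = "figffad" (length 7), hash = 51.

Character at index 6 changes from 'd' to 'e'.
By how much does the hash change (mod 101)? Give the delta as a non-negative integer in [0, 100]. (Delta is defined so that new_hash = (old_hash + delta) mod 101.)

Delta formula: (val(new) - val(old)) * B^(n-1-k) mod M
  val('e') - val('d') = 5 - 4 = 1
  B^(n-1-k) = 7^0 mod 101 = 1
  Delta = 1 * 1 mod 101 = 1

Answer: 1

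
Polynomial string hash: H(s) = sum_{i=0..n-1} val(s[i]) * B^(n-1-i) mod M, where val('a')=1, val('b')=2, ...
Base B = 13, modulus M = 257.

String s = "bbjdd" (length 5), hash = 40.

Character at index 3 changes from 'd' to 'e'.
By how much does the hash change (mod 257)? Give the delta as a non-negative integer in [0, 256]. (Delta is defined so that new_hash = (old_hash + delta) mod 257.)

Delta formula: (val(new) - val(old)) * B^(n-1-k) mod M
  val('e') - val('d') = 5 - 4 = 1
  B^(n-1-k) = 13^1 mod 257 = 13
  Delta = 1 * 13 mod 257 = 13

Answer: 13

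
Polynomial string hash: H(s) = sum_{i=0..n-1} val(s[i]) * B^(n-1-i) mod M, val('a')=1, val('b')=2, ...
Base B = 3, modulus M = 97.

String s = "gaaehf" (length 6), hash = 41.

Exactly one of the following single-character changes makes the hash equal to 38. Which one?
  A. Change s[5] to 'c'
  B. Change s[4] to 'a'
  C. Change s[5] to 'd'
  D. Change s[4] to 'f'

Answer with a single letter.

Option A: s[5]='f'->'c', delta=(3-6)*3^0 mod 97 = 94, hash=41+94 mod 97 = 38 <-- target
Option B: s[4]='h'->'a', delta=(1-8)*3^1 mod 97 = 76, hash=41+76 mod 97 = 20
Option C: s[5]='f'->'d', delta=(4-6)*3^0 mod 97 = 95, hash=41+95 mod 97 = 39
Option D: s[4]='h'->'f', delta=(6-8)*3^1 mod 97 = 91, hash=41+91 mod 97 = 35

Answer: A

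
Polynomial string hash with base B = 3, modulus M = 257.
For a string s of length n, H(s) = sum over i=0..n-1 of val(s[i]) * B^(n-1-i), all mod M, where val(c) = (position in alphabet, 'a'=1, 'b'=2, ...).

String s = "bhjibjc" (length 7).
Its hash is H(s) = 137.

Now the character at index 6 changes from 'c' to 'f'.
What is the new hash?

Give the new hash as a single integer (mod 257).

Answer: 140

Derivation:
val('c') = 3, val('f') = 6
Position k = 6, exponent = n-1-k = 0
B^0 mod M = 3^0 mod 257 = 1
Delta = (6 - 3) * 1 mod 257 = 3
New hash = (137 + 3) mod 257 = 140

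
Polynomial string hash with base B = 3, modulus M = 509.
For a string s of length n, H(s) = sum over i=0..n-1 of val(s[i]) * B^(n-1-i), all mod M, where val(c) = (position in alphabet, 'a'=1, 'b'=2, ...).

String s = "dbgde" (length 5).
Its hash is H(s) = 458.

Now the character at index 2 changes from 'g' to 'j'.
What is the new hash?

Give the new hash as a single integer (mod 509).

Answer: 485

Derivation:
val('g') = 7, val('j') = 10
Position k = 2, exponent = n-1-k = 2
B^2 mod M = 3^2 mod 509 = 9
Delta = (10 - 7) * 9 mod 509 = 27
New hash = (458 + 27) mod 509 = 485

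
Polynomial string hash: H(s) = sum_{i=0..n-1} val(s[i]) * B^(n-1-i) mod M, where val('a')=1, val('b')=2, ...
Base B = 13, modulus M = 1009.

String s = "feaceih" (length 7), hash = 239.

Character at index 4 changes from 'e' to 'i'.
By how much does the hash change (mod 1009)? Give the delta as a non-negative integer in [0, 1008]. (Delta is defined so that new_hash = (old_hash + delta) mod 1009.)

Answer: 676

Derivation:
Delta formula: (val(new) - val(old)) * B^(n-1-k) mod M
  val('i') - val('e') = 9 - 5 = 4
  B^(n-1-k) = 13^2 mod 1009 = 169
  Delta = 4 * 169 mod 1009 = 676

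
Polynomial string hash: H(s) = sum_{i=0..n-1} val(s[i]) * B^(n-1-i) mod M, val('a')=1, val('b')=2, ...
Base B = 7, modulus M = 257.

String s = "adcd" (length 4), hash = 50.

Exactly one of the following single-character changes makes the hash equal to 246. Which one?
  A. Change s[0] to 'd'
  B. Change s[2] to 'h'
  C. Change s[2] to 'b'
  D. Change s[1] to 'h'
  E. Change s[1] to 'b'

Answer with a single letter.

Option A: s[0]='a'->'d', delta=(4-1)*7^3 mod 257 = 1, hash=50+1 mod 257 = 51
Option B: s[2]='c'->'h', delta=(8-3)*7^1 mod 257 = 35, hash=50+35 mod 257 = 85
Option C: s[2]='c'->'b', delta=(2-3)*7^1 mod 257 = 250, hash=50+250 mod 257 = 43
Option D: s[1]='d'->'h', delta=(8-4)*7^2 mod 257 = 196, hash=50+196 mod 257 = 246 <-- target
Option E: s[1]='d'->'b', delta=(2-4)*7^2 mod 257 = 159, hash=50+159 mod 257 = 209

Answer: D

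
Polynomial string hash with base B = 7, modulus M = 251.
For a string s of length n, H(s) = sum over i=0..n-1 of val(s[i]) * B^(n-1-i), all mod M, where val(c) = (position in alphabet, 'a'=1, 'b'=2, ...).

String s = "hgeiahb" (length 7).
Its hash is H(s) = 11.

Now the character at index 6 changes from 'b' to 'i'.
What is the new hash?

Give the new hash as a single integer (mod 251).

val('b') = 2, val('i') = 9
Position k = 6, exponent = n-1-k = 0
B^0 mod M = 7^0 mod 251 = 1
Delta = (9 - 2) * 1 mod 251 = 7
New hash = (11 + 7) mod 251 = 18

Answer: 18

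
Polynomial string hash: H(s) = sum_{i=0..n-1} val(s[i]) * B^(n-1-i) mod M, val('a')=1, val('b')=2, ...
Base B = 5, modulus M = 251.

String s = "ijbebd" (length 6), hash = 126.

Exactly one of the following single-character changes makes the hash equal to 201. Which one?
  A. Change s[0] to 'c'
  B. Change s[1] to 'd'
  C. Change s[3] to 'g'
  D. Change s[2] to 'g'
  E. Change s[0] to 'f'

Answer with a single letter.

Answer: A

Derivation:
Option A: s[0]='i'->'c', delta=(3-9)*5^5 mod 251 = 75, hash=126+75 mod 251 = 201 <-- target
Option B: s[1]='j'->'d', delta=(4-10)*5^4 mod 251 = 15, hash=126+15 mod 251 = 141
Option C: s[3]='e'->'g', delta=(7-5)*5^2 mod 251 = 50, hash=126+50 mod 251 = 176
Option D: s[2]='b'->'g', delta=(7-2)*5^3 mod 251 = 123, hash=126+123 mod 251 = 249
Option E: s[0]='i'->'f', delta=(6-9)*5^5 mod 251 = 163, hash=126+163 mod 251 = 38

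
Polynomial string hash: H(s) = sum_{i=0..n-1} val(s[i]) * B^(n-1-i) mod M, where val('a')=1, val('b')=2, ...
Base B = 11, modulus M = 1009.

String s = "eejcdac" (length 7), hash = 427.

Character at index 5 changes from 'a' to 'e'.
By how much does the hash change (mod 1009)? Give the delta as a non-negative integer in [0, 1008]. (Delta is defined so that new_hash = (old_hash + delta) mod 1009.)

Delta formula: (val(new) - val(old)) * B^(n-1-k) mod M
  val('e') - val('a') = 5 - 1 = 4
  B^(n-1-k) = 11^1 mod 1009 = 11
  Delta = 4 * 11 mod 1009 = 44

Answer: 44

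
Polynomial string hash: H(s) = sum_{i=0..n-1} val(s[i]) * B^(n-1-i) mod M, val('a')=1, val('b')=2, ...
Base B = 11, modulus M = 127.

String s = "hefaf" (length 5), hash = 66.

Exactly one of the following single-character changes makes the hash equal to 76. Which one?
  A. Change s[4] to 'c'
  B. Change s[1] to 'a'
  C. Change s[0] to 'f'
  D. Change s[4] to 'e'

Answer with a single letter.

Option A: s[4]='f'->'c', delta=(3-6)*11^0 mod 127 = 124, hash=66+124 mod 127 = 63
Option B: s[1]='e'->'a', delta=(1-5)*11^3 mod 127 = 10, hash=66+10 mod 127 = 76 <-- target
Option C: s[0]='h'->'f', delta=(6-8)*11^4 mod 127 = 55, hash=66+55 mod 127 = 121
Option D: s[4]='f'->'e', delta=(5-6)*11^0 mod 127 = 126, hash=66+126 mod 127 = 65

Answer: B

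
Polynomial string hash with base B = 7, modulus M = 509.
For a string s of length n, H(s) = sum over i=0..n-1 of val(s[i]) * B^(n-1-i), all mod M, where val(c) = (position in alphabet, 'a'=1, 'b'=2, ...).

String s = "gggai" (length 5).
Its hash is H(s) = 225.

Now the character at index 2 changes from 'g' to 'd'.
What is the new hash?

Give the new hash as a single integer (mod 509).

Answer: 78

Derivation:
val('g') = 7, val('d') = 4
Position k = 2, exponent = n-1-k = 2
B^2 mod M = 7^2 mod 509 = 49
Delta = (4 - 7) * 49 mod 509 = 362
New hash = (225 + 362) mod 509 = 78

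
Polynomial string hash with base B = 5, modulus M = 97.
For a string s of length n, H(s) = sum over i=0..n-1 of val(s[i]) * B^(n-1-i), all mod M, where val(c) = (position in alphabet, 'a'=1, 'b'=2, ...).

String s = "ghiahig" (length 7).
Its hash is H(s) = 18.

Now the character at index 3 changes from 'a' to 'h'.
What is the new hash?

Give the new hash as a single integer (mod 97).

Answer: 20

Derivation:
val('a') = 1, val('h') = 8
Position k = 3, exponent = n-1-k = 3
B^3 mod M = 5^3 mod 97 = 28
Delta = (8 - 1) * 28 mod 97 = 2
New hash = (18 + 2) mod 97 = 20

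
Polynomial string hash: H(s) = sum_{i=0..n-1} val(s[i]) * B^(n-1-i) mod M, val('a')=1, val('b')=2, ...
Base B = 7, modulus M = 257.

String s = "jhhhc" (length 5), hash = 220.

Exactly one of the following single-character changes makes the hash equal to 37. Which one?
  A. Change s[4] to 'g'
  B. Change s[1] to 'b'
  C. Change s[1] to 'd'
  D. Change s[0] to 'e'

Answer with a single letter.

Option A: s[4]='c'->'g', delta=(7-3)*7^0 mod 257 = 4, hash=220+4 mod 257 = 224
Option B: s[1]='h'->'b', delta=(2-8)*7^3 mod 257 = 255, hash=220+255 mod 257 = 218
Option C: s[1]='h'->'d', delta=(4-8)*7^3 mod 257 = 170, hash=220+170 mod 257 = 133
Option D: s[0]='j'->'e', delta=(5-10)*7^4 mod 257 = 74, hash=220+74 mod 257 = 37 <-- target

Answer: D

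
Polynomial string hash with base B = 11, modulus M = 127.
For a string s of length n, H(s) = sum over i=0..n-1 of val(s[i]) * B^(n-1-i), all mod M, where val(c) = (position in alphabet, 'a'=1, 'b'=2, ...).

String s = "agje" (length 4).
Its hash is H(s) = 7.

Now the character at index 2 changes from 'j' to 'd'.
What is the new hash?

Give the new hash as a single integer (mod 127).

Answer: 68

Derivation:
val('j') = 10, val('d') = 4
Position k = 2, exponent = n-1-k = 1
B^1 mod M = 11^1 mod 127 = 11
Delta = (4 - 10) * 11 mod 127 = 61
New hash = (7 + 61) mod 127 = 68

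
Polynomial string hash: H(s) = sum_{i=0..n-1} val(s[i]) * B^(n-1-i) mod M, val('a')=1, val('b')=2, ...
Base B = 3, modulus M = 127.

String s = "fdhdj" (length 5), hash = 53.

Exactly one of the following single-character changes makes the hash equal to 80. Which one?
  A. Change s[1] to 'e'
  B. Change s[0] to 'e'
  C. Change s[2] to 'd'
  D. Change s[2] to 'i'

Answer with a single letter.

Answer: A

Derivation:
Option A: s[1]='d'->'e', delta=(5-4)*3^3 mod 127 = 27, hash=53+27 mod 127 = 80 <-- target
Option B: s[0]='f'->'e', delta=(5-6)*3^4 mod 127 = 46, hash=53+46 mod 127 = 99
Option C: s[2]='h'->'d', delta=(4-8)*3^2 mod 127 = 91, hash=53+91 mod 127 = 17
Option D: s[2]='h'->'i', delta=(9-8)*3^2 mod 127 = 9, hash=53+9 mod 127 = 62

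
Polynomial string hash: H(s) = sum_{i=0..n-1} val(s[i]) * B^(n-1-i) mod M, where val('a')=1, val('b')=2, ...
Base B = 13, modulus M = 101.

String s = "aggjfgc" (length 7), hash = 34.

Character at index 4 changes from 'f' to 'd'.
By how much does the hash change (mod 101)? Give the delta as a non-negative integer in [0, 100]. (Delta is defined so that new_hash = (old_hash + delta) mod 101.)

Answer: 66

Derivation:
Delta formula: (val(new) - val(old)) * B^(n-1-k) mod M
  val('d') - val('f') = 4 - 6 = -2
  B^(n-1-k) = 13^2 mod 101 = 68
  Delta = -2 * 68 mod 101 = 66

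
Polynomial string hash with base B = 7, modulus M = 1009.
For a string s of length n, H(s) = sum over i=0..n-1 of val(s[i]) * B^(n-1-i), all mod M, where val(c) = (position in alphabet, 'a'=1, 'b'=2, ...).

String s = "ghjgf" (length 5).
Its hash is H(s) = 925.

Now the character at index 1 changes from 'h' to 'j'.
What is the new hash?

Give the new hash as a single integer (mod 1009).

val('h') = 8, val('j') = 10
Position k = 1, exponent = n-1-k = 3
B^3 mod M = 7^3 mod 1009 = 343
Delta = (10 - 8) * 343 mod 1009 = 686
New hash = (925 + 686) mod 1009 = 602

Answer: 602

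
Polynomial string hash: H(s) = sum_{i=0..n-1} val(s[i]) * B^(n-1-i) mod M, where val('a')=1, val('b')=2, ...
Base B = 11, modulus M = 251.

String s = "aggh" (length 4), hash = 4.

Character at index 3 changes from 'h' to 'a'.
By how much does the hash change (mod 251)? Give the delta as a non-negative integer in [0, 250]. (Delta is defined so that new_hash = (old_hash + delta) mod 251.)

Answer: 244

Derivation:
Delta formula: (val(new) - val(old)) * B^(n-1-k) mod M
  val('a') - val('h') = 1 - 8 = -7
  B^(n-1-k) = 11^0 mod 251 = 1
  Delta = -7 * 1 mod 251 = 244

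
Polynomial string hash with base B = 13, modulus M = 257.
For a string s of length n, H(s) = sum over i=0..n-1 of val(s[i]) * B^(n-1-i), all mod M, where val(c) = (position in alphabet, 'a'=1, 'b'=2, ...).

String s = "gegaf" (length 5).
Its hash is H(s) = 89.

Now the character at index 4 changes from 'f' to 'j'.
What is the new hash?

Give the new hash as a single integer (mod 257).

Answer: 93

Derivation:
val('f') = 6, val('j') = 10
Position k = 4, exponent = n-1-k = 0
B^0 mod M = 13^0 mod 257 = 1
Delta = (10 - 6) * 1 mod 257 = 4
New hash = (89 + 4) mod 257 = 93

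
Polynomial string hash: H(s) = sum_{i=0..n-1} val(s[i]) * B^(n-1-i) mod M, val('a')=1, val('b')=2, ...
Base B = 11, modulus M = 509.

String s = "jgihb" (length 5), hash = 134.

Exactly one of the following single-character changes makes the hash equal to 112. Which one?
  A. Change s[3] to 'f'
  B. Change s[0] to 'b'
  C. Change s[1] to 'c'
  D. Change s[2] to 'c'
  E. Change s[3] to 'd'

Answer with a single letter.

Option A: s[3]='h'->'f', delta=(6-8)*11^1 mod 509 = 487, hash=134+487 mod 509 = 112 <-- target
Option B: s[0]='j'->'b', delta=(2-10)*11^4 mod 509 = 451, hash=134+451 mod 509 = 76
Option C: s[1]='g'->'c', delta=(3-7)*11^3 mod 509 = 275, hash=134+275 mod 509 = 409
Option D: s[2]='i'->'c', delta=(3-9)*11^2 mod 509 = 292, hash=134+292 mod 509 = 426
Option E: s[3]='h'->'d', delta=(4-8)*11^1 mod 509 = 465, hash=134+465 mod 509 = 90

Answer: A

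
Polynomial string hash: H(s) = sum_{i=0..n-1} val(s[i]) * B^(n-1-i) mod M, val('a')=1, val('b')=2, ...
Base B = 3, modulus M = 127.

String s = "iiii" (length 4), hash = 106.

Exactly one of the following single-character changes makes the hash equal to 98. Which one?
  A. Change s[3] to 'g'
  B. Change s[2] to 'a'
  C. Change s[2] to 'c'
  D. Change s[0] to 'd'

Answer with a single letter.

Answer: D

Derivation:
Option A: s[3]='i'->'g', delta=(7-9)*3^0 mod 127 = 125, hash=106+125 mod 127 = 104
Option B: s[2]='i'->'a', delta=(1-9)*3^1 mod 127 = 103, hash=106+103 mod 127 = 82
Option C: s[2]='i'->'c', delta=(3-9)*3^1 mod 127 = 109, hash=106+109 mod 127 = 88
Option D: s[0]='i'->'d', delta=(4-9)*3^3 mod 127 = 119, hash=106+119 mod 127 = 98 <-- target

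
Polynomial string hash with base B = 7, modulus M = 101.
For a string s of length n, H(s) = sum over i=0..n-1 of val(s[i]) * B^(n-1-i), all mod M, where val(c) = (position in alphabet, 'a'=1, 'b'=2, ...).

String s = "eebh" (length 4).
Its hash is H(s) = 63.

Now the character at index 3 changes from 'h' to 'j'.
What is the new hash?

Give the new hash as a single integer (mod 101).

val('h') = 8, val('j') = 10
Position k = 3, exponent = n-1-k = 0
B^0 mod M = 7^0 mod 101 = 1
Delta = (10 - 8) * 1 mod 101 = 2
New hash = (63 + 2) mod 101 = 65

Answer: 65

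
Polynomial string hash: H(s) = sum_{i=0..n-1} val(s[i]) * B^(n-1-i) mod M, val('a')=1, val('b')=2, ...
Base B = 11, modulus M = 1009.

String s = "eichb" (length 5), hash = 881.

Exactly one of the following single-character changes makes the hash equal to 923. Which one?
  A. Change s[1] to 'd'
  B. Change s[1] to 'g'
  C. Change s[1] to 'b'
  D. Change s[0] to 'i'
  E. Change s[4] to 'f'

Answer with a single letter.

Option A: s[1]='i'->'d', delta=(4-9)*11^3 mod 1009 = 408, hash=881+408 mod 1009 = 280
Option B: s[1]='i'->'g', delta=(7-9)*11^3 mod 1009 = 365, hash=881+365 mod 1009 = 237
Option C: s[1]='i'->'b', delta=(2-9)*11^3 mod 1009 = 773, hash=881+773 mod 1009 = 645
Option D: s[0]='e'->'i', delta=(9-5)*11^4 mod 1009 = 42, hash=881+42 mod 1009 = 923 <-- target
Option E: s[4]='b'->'f', delta=(6-2)*11^0 mod 1009 = 4, hash=881+4 mod 1009 = 885

Answer: D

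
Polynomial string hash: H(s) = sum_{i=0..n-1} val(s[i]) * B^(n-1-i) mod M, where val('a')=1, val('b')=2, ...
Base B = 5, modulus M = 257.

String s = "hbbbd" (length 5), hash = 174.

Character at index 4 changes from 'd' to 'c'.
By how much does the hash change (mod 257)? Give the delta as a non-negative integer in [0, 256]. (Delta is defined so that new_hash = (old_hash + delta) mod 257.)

Delta formula: (val(new) - val(old)) * B^(n-1-k) mod M
  val('c') - val('d') = 3 - 4 = -1
  B^(n-1-k) = 5^0 mod 257 = 1
  Delta = -1 * 1 mod 257 = 256

Answer: 256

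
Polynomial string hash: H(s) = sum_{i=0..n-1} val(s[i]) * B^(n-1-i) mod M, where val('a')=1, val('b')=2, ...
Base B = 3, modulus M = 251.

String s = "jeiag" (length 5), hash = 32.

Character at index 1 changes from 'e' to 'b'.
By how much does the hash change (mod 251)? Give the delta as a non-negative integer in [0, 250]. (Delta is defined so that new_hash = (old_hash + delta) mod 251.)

Answer: 170

Derivation:
Delta formula: (val(new) - val(old)) * B^(n-1-k) mod M
  val('b') - val('e') = 2 - 5 = -3
  B^(n-1-k) = 3^3 mod 251 = 27
  Delta = -3 * 27 mod 251 = 170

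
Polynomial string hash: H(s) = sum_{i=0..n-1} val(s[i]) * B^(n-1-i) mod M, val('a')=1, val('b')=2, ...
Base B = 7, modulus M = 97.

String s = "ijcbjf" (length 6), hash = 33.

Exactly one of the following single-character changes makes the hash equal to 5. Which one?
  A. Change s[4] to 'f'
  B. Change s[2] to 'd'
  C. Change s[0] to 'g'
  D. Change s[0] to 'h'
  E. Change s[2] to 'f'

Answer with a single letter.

Answer: A

Derivation:
Option A: s[4]='j'->'f', delta=(6-10)*7^1 mod 97 = 69, hash=33+69 mod 97 = 5 <-- target
Option B: s[2]='c'->'d', delta=(4-3)*7^3 mod 97 = 52, hash=33+52 mod 97 = 85
Option C: s[0]='i'->'g', delta=(7-9)*7^5 mod 97 = 45, hash=33+45 mod 97 = 78
Option D: s[0]='i'->'h', delta=(8-9)*7^5 mod 97 = 71, hash=33+71 mod 97 = 7
Option E: s[2]='c'->'f', delta=(6-3)*7^3 mod 97 = 59, hash=33+59 mod 97 = 92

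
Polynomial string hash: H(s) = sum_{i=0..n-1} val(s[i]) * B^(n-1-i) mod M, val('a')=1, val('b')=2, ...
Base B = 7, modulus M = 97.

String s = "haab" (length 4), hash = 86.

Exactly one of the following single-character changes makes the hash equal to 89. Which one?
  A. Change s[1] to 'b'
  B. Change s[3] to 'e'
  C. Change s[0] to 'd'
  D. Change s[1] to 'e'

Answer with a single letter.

Answer: B

Derivation:
Option A: s[1]='a'->'b', delta=(2-1)*7^2 mod 97 = 49, hash=86+49 mod 97 = 38
Option B: s[3]='b'->'e', delta=(5-2)*7^0 mod 97 = 3, hash=86+3 mod 97 = 89 <-- target
Option C: s[0]='h'->'d', delta=(4-8)*7^3 mod 97 = 83, hash=86+83 mod 97 = 72
Option D: s[1]='a'->'e', delta=(5-1)*7^2 mod 97 = 2, hash=86+2 mod 97 = 88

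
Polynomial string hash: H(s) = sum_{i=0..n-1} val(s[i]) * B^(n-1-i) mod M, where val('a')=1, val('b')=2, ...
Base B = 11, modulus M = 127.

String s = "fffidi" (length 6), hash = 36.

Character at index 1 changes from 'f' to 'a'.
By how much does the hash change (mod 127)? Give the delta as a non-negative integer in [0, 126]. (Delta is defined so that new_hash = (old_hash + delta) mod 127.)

Answer: 74

Derivation:
Delta formula: (val(new) - val(old)) * B^(n-1-k) mod M
  val('a') - val('f') = 1 - 6 = -5
  B^(n-1-k) = 11^4 mod 127 = 36
  Delta = -5 * 36 mod 127 = 74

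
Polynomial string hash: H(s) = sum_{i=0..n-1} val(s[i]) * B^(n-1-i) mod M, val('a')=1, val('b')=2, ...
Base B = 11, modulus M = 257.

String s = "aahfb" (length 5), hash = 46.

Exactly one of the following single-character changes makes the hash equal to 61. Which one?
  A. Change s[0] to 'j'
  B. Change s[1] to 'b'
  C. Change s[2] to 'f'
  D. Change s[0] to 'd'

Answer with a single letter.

Answer: C

Derivation:
Option A: s[0]='a'->'j', delta=(10-1)*11^4 mod 257 = 185, hash=46+185 mod 257 = 231
Option B: s[1]='a'->'b', delta=(2-1)*11^3 mod 257 = 46, hash=46+46 mod 257 = 92
Option C: s[2]='h'->'f', delta=(6-8)*11^2 mod 257 = 15, hash=46+15 mod 257 = 61 <-- target
Option D: s[0]='a'->'d', delta=(4-1)*11^4 mod 257 = 233, hash=46+233 mod 257 = 22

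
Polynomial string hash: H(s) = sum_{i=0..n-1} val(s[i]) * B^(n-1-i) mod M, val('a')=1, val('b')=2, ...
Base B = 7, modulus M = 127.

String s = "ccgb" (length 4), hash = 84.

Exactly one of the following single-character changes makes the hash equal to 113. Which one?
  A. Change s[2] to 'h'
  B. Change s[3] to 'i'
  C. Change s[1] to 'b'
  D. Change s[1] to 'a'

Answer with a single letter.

Option A: s[2]='g'->'h', delta=(8-7)*7^1 mod 127 = 7, hash=84+7 mod 127 = 91
Option B: s[3]='b'->'i', delta=(9-2)*7^0 mod 127 = 7, hash=84+7 mod 127 = 91
Option C: s[1]='c'->'b', delta=(2-3)*7^2 mod 127 = 78, hash=84+78 mod 127 = 35
Option D: s[1]='c'->'a', delta=(1-3)*7^2 mod 127 = 29, hash=84+29 mod 127 = 113 <-- target

Answer: D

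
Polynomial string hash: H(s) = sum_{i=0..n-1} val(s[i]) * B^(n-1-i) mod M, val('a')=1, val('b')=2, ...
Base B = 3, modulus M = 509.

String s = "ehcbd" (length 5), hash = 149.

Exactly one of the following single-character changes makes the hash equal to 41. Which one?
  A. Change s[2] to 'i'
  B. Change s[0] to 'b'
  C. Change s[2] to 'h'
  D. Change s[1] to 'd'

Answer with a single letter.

Option A: s[2]='c'->'i', delta=(9-3)*3^2 mod 509 = 54, hash=149+54 mod 509 = 203
Option B: s[0]='e'->'b', delta=(2-5)*3^4 mod 509 = 266, hash=149+266 mod 509 = 415
Option C: s[2]='c'->'h', delta=(8-3)*3^2 mod 509 = 45, hash=149+45 mod 509 = 194
Option D: s[1]='h'->'d', delta=(4-8)*3^3 mod 509 = 401, hash=149+401 mod 509 = 41 <-- target

Answer: D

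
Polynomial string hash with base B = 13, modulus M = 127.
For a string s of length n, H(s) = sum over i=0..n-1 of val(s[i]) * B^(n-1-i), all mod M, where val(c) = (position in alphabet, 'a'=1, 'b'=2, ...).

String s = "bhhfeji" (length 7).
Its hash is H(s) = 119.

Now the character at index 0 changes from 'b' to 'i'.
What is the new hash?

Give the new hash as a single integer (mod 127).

Answer: 67

Derivation:
val('b') = 2, val('i') = 9
Position k = 0, exponent = n-1-k = 6
B^6 mod M = 13^6 mod 127 = 47
Delta = (9 - 2) * 47 mod 127 = 75
New hash = (119 + 75) mod 127 = 67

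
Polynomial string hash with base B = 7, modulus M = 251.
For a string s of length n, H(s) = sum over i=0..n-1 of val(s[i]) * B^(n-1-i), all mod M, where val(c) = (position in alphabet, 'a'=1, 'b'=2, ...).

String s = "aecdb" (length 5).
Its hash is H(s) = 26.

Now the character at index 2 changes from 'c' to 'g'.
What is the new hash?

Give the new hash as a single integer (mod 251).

Answer: 222

Derivation:
val('c') = 3, val('g') = 7
Position k = 2, exponent = n-1-k = 2
B^2 mod M = 7^2 mod 251 = 49
Delta = (7 - 3) * 49 mod 251 = 196
New hash = (26 + 196) mod 251 = 222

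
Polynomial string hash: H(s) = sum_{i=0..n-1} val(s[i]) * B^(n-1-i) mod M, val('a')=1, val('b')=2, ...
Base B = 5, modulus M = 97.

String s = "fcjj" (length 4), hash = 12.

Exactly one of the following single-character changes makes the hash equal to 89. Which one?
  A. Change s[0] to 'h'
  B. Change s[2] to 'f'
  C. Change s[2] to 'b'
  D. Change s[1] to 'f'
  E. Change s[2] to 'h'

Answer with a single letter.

Answer: B

Derivation:
Option A: s[0]='f'->'h', delta=(8-6)*5^3 mod 97 = 56, hash=12+56 mod 97 = 68
Option B: s[2]='j'->'f', delta=(6-10)*5^1 mod 97 = 77, hash=12+77 mod 97 = 89 <-- target
Option C: s[2]='j'->'b', delta=(2-10)*5^1 mod 97 = 57, hash=12+57 mod 97 = 69
Option D: s[1]='c'->'f', delta=(6-3)*5^2 mod 97 = 75, hash=12+75 mod 97 = 87
Option E: s[2]='j'->'h', delta=(8-10)*5^1 mod 97 = 87, hash=12+87 mod 97 = 2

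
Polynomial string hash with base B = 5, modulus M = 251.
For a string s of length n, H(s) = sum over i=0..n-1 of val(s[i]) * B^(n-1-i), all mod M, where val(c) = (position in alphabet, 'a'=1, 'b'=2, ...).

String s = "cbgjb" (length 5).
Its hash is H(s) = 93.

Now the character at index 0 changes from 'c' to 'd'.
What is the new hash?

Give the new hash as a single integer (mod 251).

val('c') = 3, val('d') = 4
Position k = 0, exponent = n-1-k = 4
B^4 mod M = 5^4 mod 251 = 123
Delta = (4 - 3) * 123 mod 251 = 123
New hash = (93 + 123) mod 251 = 216

Answer: 216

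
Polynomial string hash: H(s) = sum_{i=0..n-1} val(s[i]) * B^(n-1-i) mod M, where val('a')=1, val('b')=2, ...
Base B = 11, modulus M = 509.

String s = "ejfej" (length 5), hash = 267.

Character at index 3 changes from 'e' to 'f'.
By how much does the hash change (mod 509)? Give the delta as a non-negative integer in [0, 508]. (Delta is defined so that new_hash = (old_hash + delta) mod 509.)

Answer: 11

Derivation:
Delta formula: (val(new) - val(old)) * B^(n-1-k) mod M
  val('f') - val('e') = 6 - 5 = 1
  B^(n-1-k) = 11^1 mod 509 = 11
  Delta = 1 * 11 mod 509 = 11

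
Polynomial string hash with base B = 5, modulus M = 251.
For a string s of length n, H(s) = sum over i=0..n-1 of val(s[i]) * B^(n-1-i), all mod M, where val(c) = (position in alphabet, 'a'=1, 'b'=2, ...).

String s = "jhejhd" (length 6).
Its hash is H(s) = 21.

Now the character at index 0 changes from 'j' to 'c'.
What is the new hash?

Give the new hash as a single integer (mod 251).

Answer: 234

Derivation:
val('j') = 10, val('c') = 3
Position k = 0, exponent = n-1-k = 5
B^5 mod M = 5^5 mod 251 = 113
Delta = (3 - 10) * 113 mod 251 = 213
New hash = (21 + 213) mod 251 = 234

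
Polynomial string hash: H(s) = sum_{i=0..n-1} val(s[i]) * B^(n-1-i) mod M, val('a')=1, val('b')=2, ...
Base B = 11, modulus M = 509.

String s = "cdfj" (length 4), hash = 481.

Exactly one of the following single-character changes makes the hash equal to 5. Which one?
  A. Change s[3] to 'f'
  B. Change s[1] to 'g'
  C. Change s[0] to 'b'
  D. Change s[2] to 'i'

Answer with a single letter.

Option A: s[3]='j'->'f', delta=(6-10)*11^0 mod 509 = 505, hash=481+505 mod 509 = 477
Option B: s[1]='d'->'g', delta=(7-4)*11^2 mod 509 = 363, hash=481+363 mod 509 = 335
Option C: s[0]='c'->'b', delta=(2-3)*11^3 mod 509 = 196, hash=481+196 mod 509 = 168
Option D: s[2]='f'->'i', delta=(9-6)*11^1 mod 509 = 33, hash=481+33 mod 509 = 5 <-- target

Answer: D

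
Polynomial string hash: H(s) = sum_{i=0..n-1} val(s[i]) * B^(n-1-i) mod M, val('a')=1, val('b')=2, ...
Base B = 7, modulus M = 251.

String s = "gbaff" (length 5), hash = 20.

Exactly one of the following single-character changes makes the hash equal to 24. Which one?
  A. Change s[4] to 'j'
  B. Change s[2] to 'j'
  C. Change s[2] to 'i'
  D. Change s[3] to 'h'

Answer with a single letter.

Answer: A

Derivation:
Option A: s[4]='f'->'j', delta=(10-6)*7^0 mod 251 = 4, hash=20+4 mod 251 = 24 <-- target
Option B: s[2]='a'->'j', delta=(10-1)*7^2 mod 251 = 190, hash=20+190 mod 251 = 210
Option C: s[2]='a'->'i', delta=(9-1)*7^2 mod 251 = 141, hash=20+141 mod 251 = 161
Option D: s[3]='f'->'h', delta=(8-6)*7^1 mod 251 = 14, hash=20+14 mod 251 = 34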